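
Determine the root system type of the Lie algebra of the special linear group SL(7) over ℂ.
A_6

This is sl(7), which has dimension 7^2 - 1 = 48 and rank 7 - 1 = 6 (a Cartan subalgebra is the diagonal traceless matrices). In the classification of classical Lie algebras, the special linear algebra sl(n+1) has type A_n; here n = 6, so the Dynkin diagram is a chain of 6 nodes with single edges (A_6). Hence the type is A_6.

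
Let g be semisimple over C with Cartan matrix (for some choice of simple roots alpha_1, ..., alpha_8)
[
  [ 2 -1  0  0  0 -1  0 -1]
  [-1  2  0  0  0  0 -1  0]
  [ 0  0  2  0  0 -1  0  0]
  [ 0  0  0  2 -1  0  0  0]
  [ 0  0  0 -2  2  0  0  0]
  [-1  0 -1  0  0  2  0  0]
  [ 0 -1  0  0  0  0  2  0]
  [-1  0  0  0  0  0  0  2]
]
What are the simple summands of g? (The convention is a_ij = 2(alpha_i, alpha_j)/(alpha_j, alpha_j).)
The diagram associated to this matrix has two connected components: the simple roots {alpha_4, alpha_5} form a chain of 2 nodes with a double edge at one end; the terminal node there is the unique short simple root (B_2), and {alpha_1, alpha_2, alpha_3, alpha_6, alpha_7, alpha_8} form a chain of 5 nodes with one extra node attached to the third node from one end (E_6). A semisimple Lie algebra decomposes uniquely as the direct sum of simple ideals, one per connected component of its Dynkin diagram, so g ≅ B_2 ⊕ E_6 (dimension 10 + 78 = 88).

B2 + E6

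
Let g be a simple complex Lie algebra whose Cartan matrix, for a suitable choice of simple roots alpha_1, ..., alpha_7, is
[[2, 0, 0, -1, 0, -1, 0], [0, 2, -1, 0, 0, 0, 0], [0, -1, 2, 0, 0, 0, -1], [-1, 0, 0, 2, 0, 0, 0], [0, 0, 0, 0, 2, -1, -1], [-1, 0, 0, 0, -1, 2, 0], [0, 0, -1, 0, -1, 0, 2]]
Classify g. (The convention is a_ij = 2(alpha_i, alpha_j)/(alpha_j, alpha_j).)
A_7

The matrix has rank 7 with 2's on the diagonal. Reading the off-diagonal entries as Dynkin edges (a single edge where a_ij = a_ji = -1; a double or triple edge where a_ij * a_ji = 2 or 3), the diagram is a chain of 7 nodes with single edges (A_7). One simple-root ordering that puts it in standard form is (alpha_4, alpha_1, alpha_6, alpha_5, alpha_7, alpha_3, alpha_2). So the algebra is type A_7, i.e. sl(8).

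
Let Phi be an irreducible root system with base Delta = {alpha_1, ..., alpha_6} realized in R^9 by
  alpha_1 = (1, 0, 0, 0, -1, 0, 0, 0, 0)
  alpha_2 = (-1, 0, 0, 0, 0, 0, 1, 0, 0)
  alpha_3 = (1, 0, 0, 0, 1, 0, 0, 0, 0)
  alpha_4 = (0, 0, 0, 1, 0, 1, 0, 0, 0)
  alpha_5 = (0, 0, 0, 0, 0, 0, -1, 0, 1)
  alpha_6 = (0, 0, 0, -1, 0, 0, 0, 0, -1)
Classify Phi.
D_6 (so(12))

Compute the Cartan integers a_ij = 2(alpha_i, alpha_j)/(alpha_j, alpha_j); the resulting 6x6 Cartan matrix is
[[2, -1, 0, 0, 0, 0], [-1, 2, -1, 0, -1, 0], [0, -1, 2, 0, 0, 0], [0, 0, 0, 2, 0, -1], [0, -1, 0, 0, 2, -1], [0, 0, 0, -1, -1, 2]].
All simple roots have the same length, so the diagram is simply laced. The associated Dynkin diagram is a chain of 4 nodes with a fork of two nodes at one end (D_6), so the type is D_6 (the algebra so(12)).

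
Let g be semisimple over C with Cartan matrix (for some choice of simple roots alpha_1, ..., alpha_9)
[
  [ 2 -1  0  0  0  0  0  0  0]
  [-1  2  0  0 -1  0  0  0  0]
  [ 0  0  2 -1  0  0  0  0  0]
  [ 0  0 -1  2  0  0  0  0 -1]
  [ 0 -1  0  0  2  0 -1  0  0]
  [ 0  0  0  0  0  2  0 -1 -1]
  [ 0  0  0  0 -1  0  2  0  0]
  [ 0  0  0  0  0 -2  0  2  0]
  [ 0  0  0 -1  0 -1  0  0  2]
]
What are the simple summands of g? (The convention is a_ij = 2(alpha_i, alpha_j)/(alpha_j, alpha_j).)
The diagram associated to this matrix has two connected components: the simple roots {alpha_1, alpha_2, alpha_5, alpha_7} form a chain of 4 nodes with single edges (A_4), and {alpha_3, alpha_4, alpha_6, alpha_8, alpha_9} form a chain of 5 nodes with a double edge at one end; the terminal node there is the unique long simple root (C_5). A semisimple Lie algebra decomposes uniquely as the direct sum of simple ideals, one per connected component of its Dynkin diagram, so g ≅ A_4 ⊕ C_5 (dimension 24 + 55 = 79).

A_4 (sl(5)) ⊕ C_5 (sp(10))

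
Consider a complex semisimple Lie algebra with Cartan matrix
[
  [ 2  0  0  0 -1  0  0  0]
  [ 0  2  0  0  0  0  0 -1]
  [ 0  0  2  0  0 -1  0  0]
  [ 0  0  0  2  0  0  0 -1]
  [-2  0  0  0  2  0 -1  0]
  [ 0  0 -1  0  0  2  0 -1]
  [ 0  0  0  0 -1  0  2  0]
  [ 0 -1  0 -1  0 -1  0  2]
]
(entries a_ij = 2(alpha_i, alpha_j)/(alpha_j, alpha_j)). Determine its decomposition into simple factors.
The diagram associated to this matrix has two connected components: the simple roots {alpha_1, alpha_5, alpha_7} form a chain of 3 nodes with a double edge at one end; the terminal node there is the unique short simple root (B_3), and {alpha_2, alpha_3, alpha_4, alpha_6, alpha_8} form a chain of 3 nodes with a fork of two nodes at one end (D_5). A semisimple Lie algebra decomposes uniquely as the direct sum of simple ideals, one per connected component of its Dynkin diagram, so g ≅ B_3 ⊕ D_5 (dimension 21 + 45 = 66).

type B_3 + type D_5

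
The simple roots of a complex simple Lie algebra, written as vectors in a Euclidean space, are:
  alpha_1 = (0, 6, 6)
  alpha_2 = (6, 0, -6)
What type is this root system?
A2

Compute the Cartan integers a_ij = 2(alpha_i, alpha_j)/(alpha_j, alpha_j); the resulting 2x2 Cartan matrix is
[[2, -1], [-1, 2]].
All simple roots have the same length, so the diagram is simply laced. The associated Dynkin diagram is a chain of 2 nodes with single edges (A_2), so the type is A_2 (the algebra sl(3)).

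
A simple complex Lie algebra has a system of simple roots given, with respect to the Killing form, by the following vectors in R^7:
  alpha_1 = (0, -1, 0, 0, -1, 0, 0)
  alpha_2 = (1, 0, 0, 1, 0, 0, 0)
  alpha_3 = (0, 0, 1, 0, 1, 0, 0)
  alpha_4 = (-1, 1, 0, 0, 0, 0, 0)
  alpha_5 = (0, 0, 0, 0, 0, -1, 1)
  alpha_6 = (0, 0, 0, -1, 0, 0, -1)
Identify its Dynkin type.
A6

Compute the Cartan integers a_ij = 2(alpha_i, alpha_j)/(alpha_j, alpha_j); the resulting 6x6 Cartan matrix is
[[2, 0, -1, -1, 0, 0], [0, 2, 0, -1, 0, -1], [-1, 0, 2, 0, 0, 0], [-1, -1, 0, 2, 0, 0], [0, 0, 0, 0, 2, -1], [0, -1, 0, 0, -1, 2]].
All simple roots have the same length, so the diagram is simply laced. The associated Dynkin diagram is a chain of 6 nodes with single edges (A_6), so the type is A_6 (the algebra sl(7)).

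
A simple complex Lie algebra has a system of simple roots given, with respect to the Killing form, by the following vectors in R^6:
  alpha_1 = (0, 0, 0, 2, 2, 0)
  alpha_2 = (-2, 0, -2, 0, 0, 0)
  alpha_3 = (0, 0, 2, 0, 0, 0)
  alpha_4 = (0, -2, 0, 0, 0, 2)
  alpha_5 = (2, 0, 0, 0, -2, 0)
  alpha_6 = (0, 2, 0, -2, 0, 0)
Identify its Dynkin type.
B6

Compute the Cartan integers a_ij = 2(alpha_i, alpha_j)/(alpha_j, alpha_j); the resulting 6x6 Cartan matrix is
[[2, 0, 0, 0, -1, -1], [0, 2, -2, 0, -1, 0], [0, -1, 2, 0, 0, 0], [0, 0, 0, 2, 0, -1], [-1, -1, 0, 0, 2, 0], [-1, 0, 0, -1, 0, 2]].
The roots have two lengths (squared-length ratio 2:1); the short ones are alpha_{3}. The associated Dynkin diagram is a chain of 6 nodes with a double edge at one end; the terminal node there is the unique short simple root (B_6), so the type is B_6 (the algebra so(13)).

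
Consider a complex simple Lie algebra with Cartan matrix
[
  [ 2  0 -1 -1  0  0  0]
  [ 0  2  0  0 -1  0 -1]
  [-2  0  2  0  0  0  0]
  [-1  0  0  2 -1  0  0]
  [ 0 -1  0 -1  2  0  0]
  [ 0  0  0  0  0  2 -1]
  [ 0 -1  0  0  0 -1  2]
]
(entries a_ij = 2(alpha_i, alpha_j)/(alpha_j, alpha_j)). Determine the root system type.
C_7 (sp(14))

The matrix has rank 7 with 2's on the diagonal. Reading the off-diagonal entries as Dynkin edges (a single edge where a_ij = a_ji = -1; a double or triple edge where a_ij * a_ji = 2 or 3), the diagram is a chain of 7 nodes with a double edge at one end; the terminal node there is the unique long simple root (C_7). One simple-root ordering that puts it in standard form is (alpha_6, alpha_7, alpha_2, alpha_5, alpha_4, alpha_1, alpha_3). So the algebra is type C_7, i.e. sp(14).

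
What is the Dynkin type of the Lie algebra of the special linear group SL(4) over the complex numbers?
A_3 (sl(4))

This is sl(4), which has dimension 4^2 - 1 = 15 and rank 4 - 1 = 3 (a Cartan subalgebra is the diagonal traceless matrices). In the classification of classical Lie algebras, the special linear algebra sl(n+1) has type A_n; here n = 3, so the Dynkin diagram is a chain of 3 nodes with single edges (A_3). Hence the type is A_3.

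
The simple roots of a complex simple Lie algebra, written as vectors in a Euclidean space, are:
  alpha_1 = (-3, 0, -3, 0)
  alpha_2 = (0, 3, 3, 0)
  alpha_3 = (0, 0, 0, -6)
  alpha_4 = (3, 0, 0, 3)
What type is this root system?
C4

Compute the Cartan integers a_ij = 2(alpha_i, alpha_j)/(alpha_j, alpha_j); the resulting 4x4 Cartan matrix is
[[2, -1, 0, -1], [-1, 2, 0, 0], [0, 0, 2, -2], [-1, 0, -1, 2]].
The roots have two lengths (squared-length ratio 2:1); the short ones are alpha_{1,2,4}. The associated Dynkin diagram is a chain of 4 nodes with a double edge at one end; the terminal node there is the unique long simple root (C_4), so the type is C_4 (the algebra sp(8)).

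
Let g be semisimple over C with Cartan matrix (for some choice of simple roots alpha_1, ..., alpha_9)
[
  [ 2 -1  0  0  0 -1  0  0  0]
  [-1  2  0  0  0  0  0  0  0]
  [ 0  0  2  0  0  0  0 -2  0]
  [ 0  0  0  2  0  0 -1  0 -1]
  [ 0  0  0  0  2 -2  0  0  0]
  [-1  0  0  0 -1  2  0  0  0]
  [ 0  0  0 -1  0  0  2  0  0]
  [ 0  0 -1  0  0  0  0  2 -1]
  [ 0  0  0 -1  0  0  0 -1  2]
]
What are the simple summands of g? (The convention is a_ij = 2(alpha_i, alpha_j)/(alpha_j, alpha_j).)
The diagram associated to this matrix has two connected components: the simple roots {alpha_1, alpha_2, alpha_5, alpha_6} form a chain of 4 nodes with a double edge at one end; the terminal node there is the unique long simple root (C_4), and {alpha_3, alpha_4, alpha_7, alpha_8, alpha_9} form a chain of 5 nodes with a double edge at one end; the terminal node there is the unique long simple root (C_5). A semisimple Lie algebra decomposes uniquely as the direct sum of simple ideals, one per connected component of its Dynkin diagram, so g ≅ C_4 ⊕ C_5 (dimension 36 + 55 = 91).

type C_4 ⊕ type C_5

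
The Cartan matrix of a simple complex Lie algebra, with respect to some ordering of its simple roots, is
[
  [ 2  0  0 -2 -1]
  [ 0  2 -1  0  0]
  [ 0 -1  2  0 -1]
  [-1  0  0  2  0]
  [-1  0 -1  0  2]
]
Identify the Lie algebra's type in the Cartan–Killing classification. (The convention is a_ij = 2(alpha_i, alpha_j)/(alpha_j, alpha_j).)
B_5 (so(11))

The matrix has rank 5 with 2's on the diagonal. Reading the off-diagonal entries as Dynkin edges (a single edge where a_ij = a_ji = -1; a double or triple edge where a_ij * a_ji = 2 or 3), the diagram is a chain of 5 nodes with a double edge at one end; the terminal node there is the unique short simple root (B_5). One simple-root ordering that puts it in standard form is (alpha_2, alpha_3, alpha_5, alpha_1, alpha_4). So the algebra is type B_5, i.e. so(11).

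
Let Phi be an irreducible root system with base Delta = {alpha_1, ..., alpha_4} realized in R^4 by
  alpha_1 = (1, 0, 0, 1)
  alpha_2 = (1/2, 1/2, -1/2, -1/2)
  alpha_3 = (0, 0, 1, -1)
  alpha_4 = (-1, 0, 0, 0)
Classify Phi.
F_4

Compute the Cartan integers a_ij = 2(alpha_i, alpha_j)/(alpha_j, alpha_j); the resulting 4x4 Cartan matrix is
[[2, 0, -1, -2], [0, 2, 0, -1], [-1, 0, 2, 0], [-1, -1, 0, 2]].
The roots have two lengths (squared-length ratio 2:1); the short ones are alpha_{2,4}. The associated Dynkin diagram is a chain of 4 nodes with a double edge between the middle two (F_4), so the type is F_4.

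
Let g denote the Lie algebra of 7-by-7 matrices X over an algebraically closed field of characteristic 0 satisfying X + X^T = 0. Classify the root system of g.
type B_3

This is so(7) with 7 odd, which has dimension 7(7-1)/2 = 21 and rank (7-1)/2 = 3. In the classification of classical Lie algebras, the orthogonal algebra so(2n+1) in an odd number of variables has type B_n; here n = 3, so the Dynkin diagram is a chain of 3 nodes with a double edge at one end; the terminal node there is the unique short simple root (B_3). Hence the type is B_3.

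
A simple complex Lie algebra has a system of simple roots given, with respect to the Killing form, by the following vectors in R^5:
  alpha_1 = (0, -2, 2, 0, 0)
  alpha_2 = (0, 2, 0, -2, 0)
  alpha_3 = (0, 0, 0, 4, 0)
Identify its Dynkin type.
C_3 (sp(6))

Compute the Cartan integers a_ij = 2(alpha_i, alpha_j)/(alpha_j, alpha_j); the resulting 3x3 Cartan matrix is
[[2, -1, 0], [-1, 2, -1], [0, -2, 2]].
The roots have two lengths (squared-length ratio 2:1); the short ones are alpha_{1,2}. The associated Dynkin diagram is a chain of 3 nodes with a double edge at one end; the terminal node there is the unique long simple root (C_3), so the type is C_3 (the algebra sp(6)).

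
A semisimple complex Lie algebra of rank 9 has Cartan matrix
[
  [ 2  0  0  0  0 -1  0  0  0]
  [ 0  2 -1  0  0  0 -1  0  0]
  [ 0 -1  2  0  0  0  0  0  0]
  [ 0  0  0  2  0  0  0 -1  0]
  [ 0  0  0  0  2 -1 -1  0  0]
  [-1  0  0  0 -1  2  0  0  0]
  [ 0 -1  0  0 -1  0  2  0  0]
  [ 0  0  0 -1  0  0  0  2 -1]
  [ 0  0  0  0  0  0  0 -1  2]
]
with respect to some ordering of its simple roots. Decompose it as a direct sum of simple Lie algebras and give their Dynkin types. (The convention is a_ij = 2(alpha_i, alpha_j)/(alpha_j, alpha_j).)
A3 + A6

The diagram associated to this matrix has two connected components: the simple roots {alpha_4, alpha_8, alpha_9} form a chain of 3 nodes with single edges (A_3), and {alpha_1, alpha_2, alpha_3, alpha_5, alpha_6, alpha_7} form a chain of 6 nodes with single edges (A_6). A semisimple Lie algebra decomposes uniquely as the direct sum of simple ideals, one per connected component of its Dynkin diagram, so g ≅ A_3 ⊕ A_6 (dimension 15 + 48 = 63).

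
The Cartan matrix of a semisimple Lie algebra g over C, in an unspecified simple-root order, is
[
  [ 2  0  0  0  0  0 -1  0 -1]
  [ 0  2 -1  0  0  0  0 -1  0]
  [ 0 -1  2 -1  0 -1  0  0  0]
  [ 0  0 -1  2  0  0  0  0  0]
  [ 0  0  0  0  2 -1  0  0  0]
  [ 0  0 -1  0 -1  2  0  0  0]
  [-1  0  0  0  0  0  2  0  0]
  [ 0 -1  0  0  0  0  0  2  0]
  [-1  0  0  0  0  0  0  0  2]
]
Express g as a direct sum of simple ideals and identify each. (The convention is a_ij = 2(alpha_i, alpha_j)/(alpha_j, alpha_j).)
The diagram associated to this matrix has two connected components: the simple roots {alpha_1, alpha_7, alpha_9} form a chain of 3 nodes with single edges (A_3), and {alpha_2, alpha_3, alpha_4, alpha_5, alpha_6, alpha_8} form a chain of 5 nodes with one extra node attached to the third node from one end (E_6). A semisimple Lie algebra decomposes uniquely as the direct sum of simple ideals, one per connected component of its Dynkin diagram, so g ≅ A_3 ⊕ E_6 (dimension 15 + 78 = 93).

A_3 ⊕ E_6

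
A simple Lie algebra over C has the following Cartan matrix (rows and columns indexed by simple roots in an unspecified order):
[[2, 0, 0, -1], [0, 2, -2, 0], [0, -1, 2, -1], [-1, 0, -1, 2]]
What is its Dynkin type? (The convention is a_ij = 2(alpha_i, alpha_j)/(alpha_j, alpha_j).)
The matrix has rank 4 with 2's on the diagonal. Reading the off-diagonal entries as Dynkin edges (a single edge where a_ij = a_ji = -1; a double or triple edge where a_ij * a_ji = 2 or 3), the diagram is a chain of 4 nodes with a double edge at one end; the terminal node there is the unique long simple root (C_4). One simple-root ordering that puts it in standard form is (alpha_1, alpha_4, alpha_3, alpha_2). So the algebra is type C_4, i.e. sp(8).

type C_4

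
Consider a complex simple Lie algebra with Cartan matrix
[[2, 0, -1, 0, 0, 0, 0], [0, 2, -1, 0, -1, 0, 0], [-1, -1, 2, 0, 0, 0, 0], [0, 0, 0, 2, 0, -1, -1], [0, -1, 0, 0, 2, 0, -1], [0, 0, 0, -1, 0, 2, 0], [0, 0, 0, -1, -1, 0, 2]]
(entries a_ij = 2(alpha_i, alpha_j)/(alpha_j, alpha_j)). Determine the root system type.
The matrix has rank 7 with 2's on the diagonal. Reading the off-diagonal entries as Dynkin edges (a single edge where a_ij = a_ji = -1; a double or triple edge where a_ij * a_ji = 2 or 3), the diagram is a chain of 7 nodes with single edges (A_7). One simple-root ordering that puts it in standard form is (alpha_6, alpha_4, alpha_7, alpha_5, alpha_2, alpha_3, alpha_1). So the algebra is type A_7, i.e. sl(8).

A_7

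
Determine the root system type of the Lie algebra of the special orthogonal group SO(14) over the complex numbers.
This is so(14) with 14 even, which has dimension 14(14-1)/2 = 91 and rank 14/2 = 7. In the classification of classical Lie algebras, the orthogonal algebra so(2n) in an even number of variables has type D_n; here n = 7, so the Dynkin diagram is a chain of 5 nodes with a fork of two nodes at one end (D_7). Hence the type is D_7.

D_7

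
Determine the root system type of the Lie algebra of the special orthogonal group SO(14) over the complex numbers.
This is so(14) with 14 even, which has dimension 14(14-1)/2 = 91 and rank 14/2 = 7. In the classification of classical Lie algebras, the orthogonal algebra so(2n) in an even number of variables has type D_n; here n = 7, so the Dynkin diagram is a chain of 5 nodes with a fork of two nodes at one end (D_7). Hence the type is D_7.

type D_7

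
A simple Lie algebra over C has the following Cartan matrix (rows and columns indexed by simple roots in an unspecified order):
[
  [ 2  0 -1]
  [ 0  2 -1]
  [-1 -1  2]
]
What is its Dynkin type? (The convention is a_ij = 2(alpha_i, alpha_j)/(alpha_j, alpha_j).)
type A_3

The matrix has rank 3 with 2's on the diagonal. Reading the off-diagonal entries as Dynkin edges (a single edge where a_ij = a_ji = -1; a double or triple edge where a_ij * a_ji = 2 or 3), the diagram is a chain of 3 nodes with single edges (A_3). One simple-root ordering that puts it in standard form is (alpha_2, alpha_3, alpha_1). So the algebra is type A_3, i.e. sl(4).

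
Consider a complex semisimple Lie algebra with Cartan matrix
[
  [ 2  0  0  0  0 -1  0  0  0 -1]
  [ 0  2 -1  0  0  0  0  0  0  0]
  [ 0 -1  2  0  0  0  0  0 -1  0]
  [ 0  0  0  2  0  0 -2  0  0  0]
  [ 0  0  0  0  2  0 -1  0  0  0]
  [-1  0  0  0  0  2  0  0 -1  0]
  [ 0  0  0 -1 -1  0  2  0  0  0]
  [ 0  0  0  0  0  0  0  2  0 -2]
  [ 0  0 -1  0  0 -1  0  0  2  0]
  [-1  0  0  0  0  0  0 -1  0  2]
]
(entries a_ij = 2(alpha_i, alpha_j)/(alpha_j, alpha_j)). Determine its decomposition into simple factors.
The diagram associated to this matrix has two connected components: the simple roots {alpha_4, alpha_5, alpha_7} form a chain of 3 nodes with a double edge at one end; the terminal node there is the unique long simple root (C_3), and {alpha_1, alpha_2, alpha_3, alpha_6, alpha_8, alpha_9, alpha_10} form a chain of 7 nodes with a double edge at one end; the terminal node there is the unique long simple root (C_7). A semisimple Lie algebra decomposes uniquely as the direct sum of simple ideals, one per connected component of its Dynkin diagram, so g ≅ C_3 ⊕ C_7 (dimension 21 + 105 = 126).

C_3 (sp(6)) ⊕ C_7 (sp(14))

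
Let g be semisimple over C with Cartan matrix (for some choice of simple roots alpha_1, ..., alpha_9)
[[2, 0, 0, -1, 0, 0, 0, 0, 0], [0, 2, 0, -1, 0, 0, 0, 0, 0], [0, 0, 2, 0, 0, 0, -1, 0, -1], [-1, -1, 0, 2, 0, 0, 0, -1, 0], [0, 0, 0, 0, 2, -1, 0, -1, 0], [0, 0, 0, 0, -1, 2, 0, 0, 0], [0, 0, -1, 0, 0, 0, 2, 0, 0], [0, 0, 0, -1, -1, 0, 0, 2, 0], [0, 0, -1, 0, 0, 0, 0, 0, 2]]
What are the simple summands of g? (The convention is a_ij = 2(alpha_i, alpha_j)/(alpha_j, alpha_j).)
The diagram associated to this matrix has two connected components: the simple roots {alpha_3, alpha_7, alpha_9} form a chain of 3 nodes with single edges (A_3), and {alpha_1, alpha_2, alpha_4, alpha_5, alpha_6, alpha_8} form a chain of 4 nodes with a fork of two nodes at one end (D_6). A semisimple Lie algebra decomposes uniquely as the direct sum of simple ideals, one per connected component of its Dynkin diagram, so g ≅ A_3 ⊕ D_6 (dimension 15 + 66 = 81).

A_3 ⊕ D_6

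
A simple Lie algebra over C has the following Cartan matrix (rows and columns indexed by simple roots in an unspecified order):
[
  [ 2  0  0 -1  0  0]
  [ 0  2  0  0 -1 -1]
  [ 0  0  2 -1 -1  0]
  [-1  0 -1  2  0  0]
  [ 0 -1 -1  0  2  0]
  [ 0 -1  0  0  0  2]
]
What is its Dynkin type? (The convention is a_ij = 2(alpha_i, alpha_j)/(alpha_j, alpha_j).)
A_6 (sl(7))

The matrix has rank 6 with 2's on the diagonal. Reading the off-diagonal entries as Dynkin edges (a single edge where a_ij = a_ji = -1; a double or triple edge where a_ij * a_ji = 2 or 3), the diagram is a chain of 6 nodes with single edges (A_6). One simple-root ordering that puts it in standard form is (alpha_6, alpha_2, alpha_5, alpha_3, alpha_4, alpha_1). So the algebra is type A_6, i.e. sl(7).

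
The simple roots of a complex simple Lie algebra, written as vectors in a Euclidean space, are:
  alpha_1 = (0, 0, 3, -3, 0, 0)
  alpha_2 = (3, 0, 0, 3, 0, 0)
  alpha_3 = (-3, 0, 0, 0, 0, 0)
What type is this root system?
Compute the Cartan integers a_ij = 2(alpha_i, alpha_j)/(alpha_j, alpha_j); the resulting 3x3 Cartan matrix is
[[2, -1, 0], [-1, 2, -2], [0, -1, 2]].
The roots have two lengths (squared-length ratio 2:1); the short ones are alpha_{3}. The associated Dynkin diagram is a chain of 3 nodes with a double edge at one end; the terminal node there is the unique short simple root (B_3), so the type is B_3 (the algebra so(7)).

B_3 (so(7))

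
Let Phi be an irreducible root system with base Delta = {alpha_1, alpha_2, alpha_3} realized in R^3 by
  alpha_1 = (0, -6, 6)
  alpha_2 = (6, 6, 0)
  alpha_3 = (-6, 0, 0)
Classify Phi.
B3

Compute the Cartan integers a_ij = 2(alpha_i, alpha_j)/(alpha_j, alpha_j); the resulting 3x3 Cartan matrix is
[[2, -1, 0], [-1, 2, -2], [0, -1, 2]].
The roots have two lengths (squared-length ratio 2:1); the short ones are alpha_{3}. The associated Dynkin diagram is a chain of 3 nodes with a double edge at one end; the terminal node there is the unique short simple root (B_3), so the type is B_3 (the algebra so(7)).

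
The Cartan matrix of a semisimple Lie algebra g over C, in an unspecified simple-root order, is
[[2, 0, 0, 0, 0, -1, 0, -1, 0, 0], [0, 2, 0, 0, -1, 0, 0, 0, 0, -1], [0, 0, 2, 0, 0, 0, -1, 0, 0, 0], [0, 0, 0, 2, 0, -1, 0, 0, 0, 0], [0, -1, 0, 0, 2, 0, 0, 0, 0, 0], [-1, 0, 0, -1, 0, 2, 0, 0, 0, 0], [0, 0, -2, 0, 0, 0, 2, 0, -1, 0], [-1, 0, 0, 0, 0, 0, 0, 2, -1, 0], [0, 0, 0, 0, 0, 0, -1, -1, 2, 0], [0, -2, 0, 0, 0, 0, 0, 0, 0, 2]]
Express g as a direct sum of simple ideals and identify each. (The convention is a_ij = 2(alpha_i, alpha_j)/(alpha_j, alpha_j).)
The diagram associated to this matrix has two connected components: the simple roots {alpha_1, alpha_3, alpha_4, alpha_6, alpha_7, alpha_8, alpha_9} form a chain of 7 nodes with a double edge at one end; the terminal node there is the unique short simple root (B_7), and {alpha_2, alpha_5, alpha_10} form a chain of 3 nodes with a double edge at one end; the terminal node there is the unique long simple root (C_3). A semisimple Lie algebra decomposes uniquely as the direct sum of simple ideals, one per connected component of its Dynkin diagram, so g ≅ B_7 ⊕ C_3 (dimension 105 + 21 = 126).

type B_7 + type C_3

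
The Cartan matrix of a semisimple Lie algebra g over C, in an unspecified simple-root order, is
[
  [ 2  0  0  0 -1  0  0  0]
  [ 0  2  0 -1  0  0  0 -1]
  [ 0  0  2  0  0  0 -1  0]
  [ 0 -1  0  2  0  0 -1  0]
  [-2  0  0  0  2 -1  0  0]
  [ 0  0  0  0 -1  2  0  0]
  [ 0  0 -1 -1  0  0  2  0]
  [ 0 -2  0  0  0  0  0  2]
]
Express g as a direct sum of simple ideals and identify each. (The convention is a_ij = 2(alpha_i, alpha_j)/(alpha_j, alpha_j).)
B3 + C5

The diagram associated to this matrix has two connected components: the simple roots {alpha_1, alpha_5, alpha_6} form a chain of 3 nodes with a double edge at one end; the terminal node there is the unique short simple root (B_3), and {alpha_2, alpha_3, alpha_4, alpha_7, alpha_8} form a chain of 5 nodes with a double edge at one end; the terminal node there is the unique long simple root (C_5). A semisimple Lie algebra decomposes uniquely as the direct sum of simple ideals, one per connected component of its Dynkin diagram, so g ≅ B_3 ⊕ C_5 (dimension 21 + 55 = 76).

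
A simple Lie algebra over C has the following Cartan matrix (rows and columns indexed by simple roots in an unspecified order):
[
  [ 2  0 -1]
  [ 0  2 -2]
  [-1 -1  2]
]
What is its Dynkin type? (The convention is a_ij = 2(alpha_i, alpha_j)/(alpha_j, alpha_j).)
C_3 (sp(6))

The matrix has rank 3 with 2's on the diagonal. Reading the off-diagonal entries as Dynkin edges (a single edge where a_ij = a_ji = -1; a double or triple edge where a_ij * a_ji = 2 or 3), the diagram is a chain of 3 nodes with a double edge at one end; the terminal node there is the unique long simple root (C_3). One simple-root ordering that puts it in standard form is (alpha_1, alpha_3, alpha_2). So the algebra is type C_3, i.e. sp(6).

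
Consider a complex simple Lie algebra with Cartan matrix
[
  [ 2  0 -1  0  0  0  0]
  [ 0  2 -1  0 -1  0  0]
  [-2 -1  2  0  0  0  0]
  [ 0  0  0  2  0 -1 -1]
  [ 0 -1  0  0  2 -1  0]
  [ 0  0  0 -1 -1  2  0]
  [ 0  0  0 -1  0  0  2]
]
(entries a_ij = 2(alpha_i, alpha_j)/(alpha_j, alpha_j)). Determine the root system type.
B_7

The matrix has rank 7 with 2's on the diagonal. Reading the off-diagonal entries as Dynkin edges (a single edge where a_ij = a_ji = -1; a double or triple edge where a_ij * a_ji = 2 or 3), the diagram is a chain of 7 nodes with a double edge at one end; the terminal node there is the unique short simple root (B_7). One simple-root ordering that puts it in standard form is (alpha_7, alpha_4, alpha_6, alpha_5, alpha_2, alpha_3, alpha_1). So the algebra is type B_7, i.e. so(15).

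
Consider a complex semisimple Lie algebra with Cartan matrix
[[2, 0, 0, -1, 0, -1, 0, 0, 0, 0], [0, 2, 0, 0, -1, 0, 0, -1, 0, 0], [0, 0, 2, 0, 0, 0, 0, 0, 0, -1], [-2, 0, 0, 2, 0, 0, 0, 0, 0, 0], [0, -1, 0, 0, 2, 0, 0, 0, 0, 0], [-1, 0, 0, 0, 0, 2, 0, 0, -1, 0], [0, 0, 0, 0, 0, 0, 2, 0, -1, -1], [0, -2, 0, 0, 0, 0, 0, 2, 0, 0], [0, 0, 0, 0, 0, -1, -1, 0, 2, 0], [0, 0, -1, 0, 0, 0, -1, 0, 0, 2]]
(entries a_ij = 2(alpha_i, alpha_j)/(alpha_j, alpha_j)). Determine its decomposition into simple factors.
The diagram associated to this matrix has two connected components: the simple roots {alpha_2, alpha_5, alpha_8} form a chain of 3 nodes with a double edge at one end; the terminal node there is the unique long simple root (C_3), and {alpha_1, alpha_3, alpha_4, alpha_6, alpha_7, alpha_9, alpha_10} form a chain of 7 nodes with a double edge at one end; the terminal node there is the unique long simple root (C_7). A semisimple Lie algebra decomposes uniquely as the direct sum of simple ideals, one per connected component of its Dynkin diagram, so g ≅ C_3 ⊕ C_7 (dimension 21 + 105 = 126).

C_3 ⊕ C_7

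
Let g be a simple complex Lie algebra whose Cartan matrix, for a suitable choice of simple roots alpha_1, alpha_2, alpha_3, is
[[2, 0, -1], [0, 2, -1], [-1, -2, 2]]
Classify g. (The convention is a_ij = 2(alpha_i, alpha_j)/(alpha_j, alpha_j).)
B_3

The matrix has rank 3 with 2's on the diagonal. Reading the off-diagonal entries as Dynkin edges (a single edge where a_ij = a_ji = -1; a double or triple edge where a_ij * a_ji = 2 or 3), the diagram is a chain of 3 nodes with a double edge at one end; the terminal node there is the unique short simple root (B_3). One simple-root ordering that puts it in standard form is (alpha_1, alpha_3, alpha_2). So the algebra is type B_3, i.e. so(7).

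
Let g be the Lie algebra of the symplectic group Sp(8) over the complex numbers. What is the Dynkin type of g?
C4

This is sp(8), which has dimension 8(8+1)/2 = 36 and rank 8/2 = 4. In the classification of classical Lie algebras, the symplectic algebra sp(2n) has type C_n; here n = 4, so the Dynkin diagram is a chain of 4 nodes with a double edge at one end; the terminal node there is the unique long simple root (C_4). Hence the type is C_4.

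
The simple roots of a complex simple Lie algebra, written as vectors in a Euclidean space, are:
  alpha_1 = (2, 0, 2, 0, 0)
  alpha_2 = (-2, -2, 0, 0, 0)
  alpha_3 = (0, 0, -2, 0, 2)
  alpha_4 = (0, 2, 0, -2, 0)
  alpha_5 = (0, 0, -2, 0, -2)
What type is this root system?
Compute the Cartan integers a_ij = 2(alpha_i, alpha_j)/(alpha_j, alpha_j); the resulting 5x5 Cartan matrix is
[[2, -1, -1, 0, -1], [-1, 2, 0, -1, 0], [-1, 0, 2, 0, 0], [0, -1, 0, 2, 0], [-1, 0, 0, 0, 2]].
All simple roots have the same length, so the diagram is simply laced. The associated Dynkin diagram is a chain of 3 nodes with a fork of two nodes at one end (D_5), so the type is D_5 (the algebra so(10)).

D_5 (so(10))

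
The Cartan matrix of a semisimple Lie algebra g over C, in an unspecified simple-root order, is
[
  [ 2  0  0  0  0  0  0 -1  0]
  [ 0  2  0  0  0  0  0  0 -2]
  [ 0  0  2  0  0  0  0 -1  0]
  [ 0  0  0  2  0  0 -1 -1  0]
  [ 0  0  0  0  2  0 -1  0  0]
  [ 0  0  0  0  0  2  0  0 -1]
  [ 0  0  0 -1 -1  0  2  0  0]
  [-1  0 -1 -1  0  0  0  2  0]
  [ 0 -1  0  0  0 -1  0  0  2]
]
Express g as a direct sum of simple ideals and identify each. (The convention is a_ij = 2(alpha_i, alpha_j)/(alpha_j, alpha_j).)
The diagram associated to this matrix has two connected components: the simple roots {alpha_2, alpha_6, alpha_9} form a chain of 3 nodes with a double edge at one end; the terminal node there is the unique long simple root (C_3), and {alpha_1, alpha_3, alpha_4, alpha_5, alpha_7, alpha_8} form a chain of 4 nodes with a fork of two nodes at one end (D_6). A semisimple Lie algebra decomposes uniquely as the direct sum of simple ideals, one per connected component of its Dynkin diagram, so g ≅ C_3 ⊕ D_6 (dimension 21 + 66 = 87).

C3 + D6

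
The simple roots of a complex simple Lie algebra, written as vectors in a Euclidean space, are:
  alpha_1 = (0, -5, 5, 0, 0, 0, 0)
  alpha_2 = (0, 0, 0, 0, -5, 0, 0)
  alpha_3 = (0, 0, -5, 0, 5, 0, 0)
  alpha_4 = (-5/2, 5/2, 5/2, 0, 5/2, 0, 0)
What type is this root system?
Compute the Cartan integers a_ij = 2(alpha_i, alpha_j)/(alpha_j, alpha_j); the resulting 4x4 Cartan matrix is
[[2, 0, -1, 0], [0, 2, -1, -1], [-1, -2, 2, 0], [0, -1, 0, 2]].
The roots have two lengths (squared-length ratio 2:1); the short ones are alpha_{2,4}. The associated Dynkin diagram is a chain of 4 nodes with a double edge between the middle two (F_4), so the type is F_4.

F4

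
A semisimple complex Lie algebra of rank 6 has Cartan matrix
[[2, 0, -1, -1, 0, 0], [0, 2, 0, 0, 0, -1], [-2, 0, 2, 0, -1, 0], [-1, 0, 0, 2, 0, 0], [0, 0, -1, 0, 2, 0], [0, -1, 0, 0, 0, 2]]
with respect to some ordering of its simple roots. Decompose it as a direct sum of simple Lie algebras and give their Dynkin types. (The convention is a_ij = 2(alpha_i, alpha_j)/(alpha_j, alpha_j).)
The diagram associated to this matrix has two connected components: the simple roots {alpha_2, alpha_6} form a chain of 2 nodes with single edges (A_2), and {alpha_1, alpha_3, alpha_4, alpha_5} form a chain of 4 nodes with a double edge between the middle two (F_4). A semisimple Lie algebra decomposes uniquely as the direct sum of simple ideals, one per connected component of its Dynkin diagram, so g ≅ A_2 ⊕ F_4 (dimension 8 + 52 = 60).

A_2 + F_4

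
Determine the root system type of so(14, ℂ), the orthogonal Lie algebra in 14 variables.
type D_7

This is so(14) with 14 even, which has dimension 14(14-1)/2 = 91 and rank 14/2 = 7. In the classification of classical Lie algebras, the orthogonal algebra so(2n) in an even number of variables has type D_n; here n = 7, so the Dynkin diagram is a chain of 5 nodes with a fork of two nodes at one end (D_7). Hence the type is D_7.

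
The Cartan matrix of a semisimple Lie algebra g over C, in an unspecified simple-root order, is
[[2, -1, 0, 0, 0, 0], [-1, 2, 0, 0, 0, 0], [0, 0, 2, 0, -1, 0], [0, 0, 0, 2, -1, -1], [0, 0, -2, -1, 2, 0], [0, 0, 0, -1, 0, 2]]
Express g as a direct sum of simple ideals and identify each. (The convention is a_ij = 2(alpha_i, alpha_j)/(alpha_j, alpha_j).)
A_2 (sl(3)) + B_4 (so(9))

The diagram associated to this matrix has two connected components: the simple roots {alpha_1, alpha_2} form a chain of 2 nodes with single edges (A_2), and {alpha_3, alpha_4, alpha_5, alpha_6} form a chain of 4 nodes with a double edge at one end; the terminal node there is the unique short simple root (B_4). A semisimple Lie algebra decomposes uniquely as the direct sum of simple ideals, one per connected component of its Dynkin diagram, so g ≅ A_2 ⊕ B_4 (dimension 8 + 36 = 44).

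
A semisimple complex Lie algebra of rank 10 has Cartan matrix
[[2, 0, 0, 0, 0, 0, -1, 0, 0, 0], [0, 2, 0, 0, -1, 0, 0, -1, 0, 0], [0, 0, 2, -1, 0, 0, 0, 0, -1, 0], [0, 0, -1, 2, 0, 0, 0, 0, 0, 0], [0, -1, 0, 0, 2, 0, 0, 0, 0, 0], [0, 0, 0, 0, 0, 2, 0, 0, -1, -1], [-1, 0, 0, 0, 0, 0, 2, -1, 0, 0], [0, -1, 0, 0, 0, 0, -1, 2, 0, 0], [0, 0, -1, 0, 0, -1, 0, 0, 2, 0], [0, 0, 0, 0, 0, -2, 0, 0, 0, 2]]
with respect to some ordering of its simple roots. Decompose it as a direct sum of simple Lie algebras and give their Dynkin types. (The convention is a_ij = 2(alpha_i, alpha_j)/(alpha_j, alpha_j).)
A5 + C5

The diagram associated to this matrix has two connected components: the simple roots {alpha_1, alpha_2, alpha_5, alpha_7, alpha_8} form a chain of 5 nodes with single edges (A_5), and {alpha_3, alpha_4, alpha_6, alpha_9, alpha_10} form a chain of 5 nodes with a double edge at one end; the terminal node there is the unique long simple root (C_5). A semisimple Lie algebra decomposes uniquely as the direct sum of simple ideals, one per connected component of its Dynkin diagram, so g ≅ A_5 ⊕ C_5 (dimension 35 + 55 = 90).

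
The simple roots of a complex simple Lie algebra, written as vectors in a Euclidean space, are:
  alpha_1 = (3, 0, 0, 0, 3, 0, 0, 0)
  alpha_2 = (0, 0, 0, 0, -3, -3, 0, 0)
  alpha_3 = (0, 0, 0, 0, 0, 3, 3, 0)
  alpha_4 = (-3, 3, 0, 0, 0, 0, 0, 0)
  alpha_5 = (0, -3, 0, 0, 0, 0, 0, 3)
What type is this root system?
Compute the Cartan integers a_ij = 2(alpha_i, alpha_j)/(alpha_j, alpha_j); the resulting 5x5 Cartan matrix is
[[2, -1, 0, -1, 0], [-1, 2, -1, 0, 0], [0, -1, 2, 0, 0], [-1, 0, 0, 2, -1], [0, 0, 0, -1, 2]].
All simple roots have the same length, so the diagram is simply laced. The associated Dynkin diagram is a chain of 5 nodes with single edges (A_5), so the type is A_5 (the algebra sl(6)).

A_5 (sl(6))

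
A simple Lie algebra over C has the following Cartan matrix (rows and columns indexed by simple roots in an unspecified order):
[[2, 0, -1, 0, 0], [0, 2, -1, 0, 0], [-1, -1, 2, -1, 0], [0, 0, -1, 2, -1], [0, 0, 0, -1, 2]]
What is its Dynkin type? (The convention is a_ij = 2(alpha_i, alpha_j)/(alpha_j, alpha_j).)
The matrix has rank 5 with 2's on the diagonal. Reading the off-diagonal entries as Dynkin edges (a single edge where a_ij = a_ji = -1; a double or triple edge where a_ij * a_ji = 2 or 3), the diagram is a chain of 3 nodes with a fork of two nodes at one end (D_5). One simple-root ordering that puts it in standard form is (alpha_5, alpha_4, alpha_3, alpha_1, alpha_2). So the algebra is type D_5, i.e. so(10).

type D_5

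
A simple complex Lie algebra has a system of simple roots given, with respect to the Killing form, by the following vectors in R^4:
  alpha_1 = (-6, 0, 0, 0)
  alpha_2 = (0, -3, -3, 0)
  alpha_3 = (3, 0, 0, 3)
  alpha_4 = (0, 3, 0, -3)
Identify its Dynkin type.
Compute the Cartan integers a_ij = 2(alpha_i, alpha_j)/(alpha_j, alpha_j); the resulting 4x4 Cartan matrix is
[[2, 0, -2, 0], [0, 2, 0, -1], [-1, 0, 2, -1], [0, -1, -1, 2]].
The roots have two lengths (squared-length ratio 2:1); the short ones are alpha_{2,3,4}. The associated Dynkin diagram is a chain of 4 nodes with a double edge at one end; the terminal node there is the unique long simple root (C_4), so the type is C_4 (the algebra sp(8)).

C_4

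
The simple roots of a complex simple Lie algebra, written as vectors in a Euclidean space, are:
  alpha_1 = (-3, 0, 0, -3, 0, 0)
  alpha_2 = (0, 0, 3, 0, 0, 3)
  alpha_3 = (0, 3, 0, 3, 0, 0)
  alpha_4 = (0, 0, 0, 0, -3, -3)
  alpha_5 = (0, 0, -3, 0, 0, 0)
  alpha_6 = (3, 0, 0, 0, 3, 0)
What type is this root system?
B_6 (so(13))

Compute the Cartan integers a_ij = 2(alpha_i, alpha_j)/(alpha_j, alpha_j); the resulting 6x6 Cartan matrix is
[[2, 0, -1, 0, 0, -1], [0, 2, 0, -1, -2, 0], [-1, 0, 2, 0, 0, 0], [0, -1, 0, 2, 0, -1], [0, -1, 0, 0, 2, 0], [-1, 0, 0, -1, 0, 2]].
The roots have two lengths (squared-length ratio 2:1); the short ones are alpha_{5}. The associated Dynkin diagram is a chain of 6 nodes with a double edge at one end; the terminal node there is the unique short simple root (B_6), so the type is B_6 (the algebra so(13)).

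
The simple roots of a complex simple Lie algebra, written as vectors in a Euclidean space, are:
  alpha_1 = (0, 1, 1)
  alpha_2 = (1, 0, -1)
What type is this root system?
A2

Compute the Cartan integers a_ij = 2(alpha_i, alpha_j)/(alpha_j, alpha_j); the resulting 2x2 Cartan matrix is
[[2, -1], [-1, 2]].
All simple roots have the same length, so the diagram is simply laced. The associated Dynkin diagram is a chain of 2 nodes with single edges (A_2), so the type is A_2 (the algebra sl(3)).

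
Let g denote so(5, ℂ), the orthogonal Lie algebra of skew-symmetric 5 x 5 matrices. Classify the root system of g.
This is so(5) with 5 odd, which has dimension 5(5-1)/2 = 10 and rank (5-1)/2 = 2. In the classification of classical Lie algebras, the orthogonal algebra so(2n+1) in an odd number of variables has type B_n; here n = 2, so the Dynkin diagram is a chain of 2 nodes with a double edge at one end; the terminal node there is the unique short simple root (B_2). Hence the type is B_2.

type B_2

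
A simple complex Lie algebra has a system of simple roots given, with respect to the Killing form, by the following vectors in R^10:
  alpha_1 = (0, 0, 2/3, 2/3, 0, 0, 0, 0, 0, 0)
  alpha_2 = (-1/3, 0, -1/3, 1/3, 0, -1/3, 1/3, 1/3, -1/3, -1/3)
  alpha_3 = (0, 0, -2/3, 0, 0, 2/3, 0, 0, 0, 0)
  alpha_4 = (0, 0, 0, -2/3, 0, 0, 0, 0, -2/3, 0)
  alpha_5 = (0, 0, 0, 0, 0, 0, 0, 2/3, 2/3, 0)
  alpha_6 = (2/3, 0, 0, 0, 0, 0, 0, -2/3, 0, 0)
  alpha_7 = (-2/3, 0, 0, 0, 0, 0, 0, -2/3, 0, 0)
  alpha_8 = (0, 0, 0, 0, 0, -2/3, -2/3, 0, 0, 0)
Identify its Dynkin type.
E_8

Compute the Cartan integers a_ij = 2(alpha_i, alpha_j)/(alpha_j, alpha_j); the resulting 8x8 Cartan matrix is
[[2, 0, -1, -1, 0, 0, 0, 0], [0, 2, 0, 0, 0, -1, 0, 0], [-1, 0, 2, 0, 0, 0, 0, -1], [-1, 0, 0, 2, -1, 0, 0, 0], [0, 0, 0, -1, 2, -1, -1, 0], [0, -1, 0, 0, -1, 2, 0, 0], [0, 0, 0, 0, -1, 0, 2, 0], [0, 0, -1, 0, 0, 0, 0, 2]].
All simple roots have the same length, so the diagram is simply laced. The associated Dynkin diagram is a chain of 7 nodes with one extra node attached to the third node from one end (E_8), so the type is E_8.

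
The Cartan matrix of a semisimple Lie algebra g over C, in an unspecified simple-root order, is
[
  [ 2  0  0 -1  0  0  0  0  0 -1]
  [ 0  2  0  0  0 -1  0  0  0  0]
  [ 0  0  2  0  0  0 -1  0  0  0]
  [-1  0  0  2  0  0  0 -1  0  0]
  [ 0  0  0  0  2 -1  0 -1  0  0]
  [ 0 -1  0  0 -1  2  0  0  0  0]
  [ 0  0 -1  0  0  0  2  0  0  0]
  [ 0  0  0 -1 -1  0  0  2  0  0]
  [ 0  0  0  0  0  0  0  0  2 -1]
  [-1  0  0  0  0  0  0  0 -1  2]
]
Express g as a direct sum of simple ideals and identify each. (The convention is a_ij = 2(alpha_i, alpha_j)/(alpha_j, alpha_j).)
A_2 + A_8

The diagram associated to this matrix has two connected components: the simple roots {alpha_3, alpha_7} form a chain of 2 nodes with single edges (A_2), and {alpha_1, alpha_2, alpha_4, alpha_5, alpha_6, alpha_8, alpha_9, alpha_10} form a chain of 8 nodes with single edges (A_8). A semisimple Lie algebra decomposes uniquely as the direct sum of simple ideals, one per connected component of its Dynkin diagram, so g ≅ A_2 ⊕ A_8 (dimension 8 + 80 = 88).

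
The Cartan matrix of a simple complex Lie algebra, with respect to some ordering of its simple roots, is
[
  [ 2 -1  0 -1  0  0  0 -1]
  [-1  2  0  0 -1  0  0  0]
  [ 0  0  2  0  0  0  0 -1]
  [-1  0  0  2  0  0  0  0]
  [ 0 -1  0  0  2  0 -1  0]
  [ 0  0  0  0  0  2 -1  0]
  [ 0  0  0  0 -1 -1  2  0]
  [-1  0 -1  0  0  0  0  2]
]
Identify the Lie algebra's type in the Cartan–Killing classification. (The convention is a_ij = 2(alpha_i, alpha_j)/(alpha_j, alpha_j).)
The matrix has rank 8 with 2's on the diagonal. Reading the off-diagonal entries as Dynkin edges (a single edge where a_ij = a_ji = -1; a double or triple edge where a_ij * a_ji = 2 or 3), the diagram is a chain of 7 nodes with one extra node attached to the third node from one end (E_8). One simple-root ordering that puts it in standard form is (alpha_3, alpha_4, alpha_8, alpha_1, alpha_2, alpha_5, alpha_7, alpha_6). So the algebra is type E_8.

E_8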